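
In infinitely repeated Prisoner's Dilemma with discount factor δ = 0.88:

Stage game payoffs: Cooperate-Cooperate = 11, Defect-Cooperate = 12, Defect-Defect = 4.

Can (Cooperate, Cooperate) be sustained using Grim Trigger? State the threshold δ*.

δ* = 0.125; since δ = 0.88 ≥ 0.125, cooperation can be sustained

Work:
For Grim Trigger:
Cooperate forever: 11/(1-δ)
Defect then punished: 12 + 4·δ/(1-δ)
Need: 11/(1-δ) ≥ 12 + 4·δ/(1-δ)
Solving: δ ≥ (T-R)/(T-P) = (12-11)/(12-4) = 0.125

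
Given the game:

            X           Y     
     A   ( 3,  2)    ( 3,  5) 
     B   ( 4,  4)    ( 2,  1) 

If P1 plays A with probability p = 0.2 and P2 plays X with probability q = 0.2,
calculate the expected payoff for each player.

E[P1] = 2.52, E[P2] = 2.16

Work:
E[P1] = p·q·π₁(A,X) + p·(1-q)·π₁(A,Y) + (1-p)·q·π₁(B,X) + (1-p)·(1-q)·π₁(B,Y)
= 0.2·0.2·3 + 0.2·0.8·3 + 0.8·0.2·4 + 0.8·0.8·2
= 2.52

E[P2] = 2.16 (similar calculation)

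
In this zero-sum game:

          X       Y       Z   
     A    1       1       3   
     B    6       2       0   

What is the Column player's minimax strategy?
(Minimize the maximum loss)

Column should play Y, value = 2

Work:
Column player minimizes Row's maximum payoff:
Column X: max payoff to Row = 6
Column Y: max payoff to Row = 2
Column Z: max payoff to Row = 3
Minimum is 2, achieved by column Y.
Minimax strategy: Y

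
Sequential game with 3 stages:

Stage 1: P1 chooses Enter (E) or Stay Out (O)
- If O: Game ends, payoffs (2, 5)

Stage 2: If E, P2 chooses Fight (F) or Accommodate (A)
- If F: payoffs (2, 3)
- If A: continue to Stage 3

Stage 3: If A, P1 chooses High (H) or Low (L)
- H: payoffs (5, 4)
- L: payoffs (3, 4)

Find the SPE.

SPE: (E, A, H); Outcome (5, 4)

Work:
Stage 3: P1 chooses H (5 vs 3)
Stage 2: P2: F->3, A->4 (anticipating H). Choose A
Stage 1: P1: O->2, E->5 (anticipating A, H). Choose E
SPE path: E -> A -> H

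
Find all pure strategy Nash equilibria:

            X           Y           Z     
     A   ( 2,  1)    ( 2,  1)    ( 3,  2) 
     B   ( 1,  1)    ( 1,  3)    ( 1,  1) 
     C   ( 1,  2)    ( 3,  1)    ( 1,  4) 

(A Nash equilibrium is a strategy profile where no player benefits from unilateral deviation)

Nash equilibrium: (A, Z)

Work:
Best responses:
  P1 vs X: payoffs [2, 1, 1] → best response A (payoff 2)
  P1 vs Y: payoffs [2, 1, 3] → best response C (payoff 3)
  P1 vs Z: payoffs [3, 1, 1] → best response A (payoff 3)
  P2 vs A: payoffs [1, 1, 2] → best response Z (payoff 2)
  P2 vs B: payoffs [1, 3, 1] → best response Y (payoff 3)
  P2 vs C: payoffs [2, 1, 4] → best response Z (payoff 4)
Mutual best responses: (A,Z) → Nash equilibria.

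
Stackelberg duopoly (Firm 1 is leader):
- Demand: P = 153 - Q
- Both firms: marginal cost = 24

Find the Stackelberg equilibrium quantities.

q₁* (leader) = 64.5, q₂* (follower) = 32.25

Work:
Follower's reaction: q₂ = (a - c - q₁)/2
Leader substitutes: π₁ = q₁·(a - q₁ - (a-c-q₁)/2 - c)
FOC: q₁* = (153 - 24)/2 = 64.50
Then: q₂* = (153 - 24 - 64.5)/2 = 32.25
Leader has first-mover advantage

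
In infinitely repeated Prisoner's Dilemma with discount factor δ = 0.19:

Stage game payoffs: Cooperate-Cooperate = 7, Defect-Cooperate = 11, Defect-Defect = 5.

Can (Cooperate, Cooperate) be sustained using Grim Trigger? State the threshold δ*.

δ* = 0.6667; since δ = 0.19 < 0.6667, cooperation cannot be sustained

Work:
For Grim Trigger:
Cooperate forever: 7/(1-δ)
Defect then punished: 11 + 5·δ/(1-δ)
Need: 7/(1-δ) ≥ 11 + 5·δ/(1-δ)
Solving: δ ≥ (T-R)/(T-P) = (11-7)/(11-5) = 0.6667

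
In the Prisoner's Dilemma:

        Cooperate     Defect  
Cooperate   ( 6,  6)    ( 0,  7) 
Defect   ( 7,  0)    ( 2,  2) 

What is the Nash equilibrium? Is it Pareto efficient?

(Defect, Defect) is NE; not Pareto efficient

Work:
Defect dominates Cooperate for both players:
If P2 cooperates: Defect (7) > Cooperate (6)
If P2 defects: Defect (2) > Cooperate (0)
NE: (Defect, Defect) with payoff (2, 2)
But (Cooperate, Cooperate) = (6, 6) Pareto dominates (2, 2)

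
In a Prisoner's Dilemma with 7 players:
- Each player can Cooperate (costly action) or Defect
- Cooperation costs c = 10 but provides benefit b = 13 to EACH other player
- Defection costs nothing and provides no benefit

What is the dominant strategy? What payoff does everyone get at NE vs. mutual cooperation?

Dominant: Defect; NE payoff = 0; Coop payoff = 68

Work:
Defect dominates (saves cost c = 10, benefit to others is external)
NE: All defect → everyone gets 0
If all cooperate: each receives (6)×13 - 10 = 68
Social dilemma: 68 > 0 but NE gives 0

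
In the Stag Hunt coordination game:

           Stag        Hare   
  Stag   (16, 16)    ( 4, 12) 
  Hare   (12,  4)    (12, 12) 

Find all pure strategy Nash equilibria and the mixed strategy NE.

Pure NE: (Stag, Stag) and (Hare, Hare); Mixed NE: p = 0.6667, q = 0.6667

Work:
Check pure NE:
(Stag, Stag): (16, 16) - no unilateral deviation beneficial
(Hare, Hare): (12, 12) - no unilateral deviation beneficial
Mixed NE: P1 plays Stag with p = 0.6667, P2 plays Stag with q = 0.6667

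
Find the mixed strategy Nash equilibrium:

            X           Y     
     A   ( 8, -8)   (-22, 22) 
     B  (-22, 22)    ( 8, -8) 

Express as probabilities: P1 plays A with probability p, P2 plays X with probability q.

p = 0.5, q = 0.5

Work:
Find probabilities that make opponent indifferent:
P2 chooses q to make P1 indifferent between A and B
P1 chooses p to make P2 indifferent between X and Y
Mixed NE: P1 plays (A: 0.5, B: 0.5), P2 plays (X: 0.5, Y: 0.5)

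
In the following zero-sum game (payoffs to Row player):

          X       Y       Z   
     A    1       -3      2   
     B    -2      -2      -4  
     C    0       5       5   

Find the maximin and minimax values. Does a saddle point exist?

Maximin = 0, Minimax = 1, Saddle: False

Work:
Row minimums: [-3, -4, 0] → maximin = 0
Column maximums: [1, 5, 5] → minimax = 1
No saddle point (maximin ≠ minimax). Mixed strategy needed.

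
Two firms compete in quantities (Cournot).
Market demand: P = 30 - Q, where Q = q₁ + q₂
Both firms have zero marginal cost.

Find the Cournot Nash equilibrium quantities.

q₁* = q₂* = 10.0; P* = 10.0

Work:
Profit: π_i = P·q_i = (a - q_i - q_j)·q_i
FOC: ∂π_i/∂q_i = a - 2q_i - q_j = 0
Reaction function: q_i = (30 - q_j)/2
Symmetry: q* = 30/3 = 10.0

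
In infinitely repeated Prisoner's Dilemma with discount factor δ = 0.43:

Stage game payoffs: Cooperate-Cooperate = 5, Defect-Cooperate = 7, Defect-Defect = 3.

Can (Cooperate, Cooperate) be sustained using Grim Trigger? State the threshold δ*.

δ* = 0.5; since δ = 0.43 < 0.5, cooperation cannot be sustained

Work:
For Grim Trigger:
Cooperate forever: 5/(1-δ)
Defect then punished: 7 + 3·δ/(1-δ)
Need: 5/(1-δ) ≥ 7 + 3·δ/(1-δ)
Solving: δ ≥ (T-R)/(T-P) = (7-5)/(7-3) = 0.5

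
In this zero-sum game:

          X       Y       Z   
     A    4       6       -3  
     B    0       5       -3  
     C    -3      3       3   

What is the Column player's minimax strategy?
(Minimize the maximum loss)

Column should play Z, value = 3

Work:
Column player minimizes Row's maximum payoff:
Column X: max payoff to Row = 4
Column Y: max payoff to Row = 6
Column Z: max payoff to Row = 3
Minimum is 3, achieved by column Z.
Minimax strategy: Z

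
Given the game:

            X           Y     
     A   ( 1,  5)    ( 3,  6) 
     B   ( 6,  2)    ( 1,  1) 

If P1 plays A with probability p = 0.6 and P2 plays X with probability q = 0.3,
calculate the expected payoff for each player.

E[P1] = 2.44, E[P2] = 3.94

Work:
E[P1] = p·q·π₁(A,X) + p·(1-q)·π₁(A,Y) + (1-p)·q·π₁(B,X) + (1-p)·(1-q)·π₁(B,Y)
= 0.6·0.3·1 + 0.6·0.7·3 + 0.4·0.3·6 + 0.4·0.7·1
= 2.44

E[P2] = 3.94 (similar calculation)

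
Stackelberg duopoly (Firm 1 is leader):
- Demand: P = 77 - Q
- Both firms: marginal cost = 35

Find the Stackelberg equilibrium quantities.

q₁* (leader) = 21.0, q₂* (follower) = 10.5

Work:
Follower's reaction: q₂ = (a - c - q₁)/2
Leader substitutes: π₁ = q₁·(a - q₁ - (a-c-q₁)/2 - c)
FOC: q₁* = (77 - 35)/2 = 21.00
Then: q₂* = (77 - 35 - 21.0)/2 = 10.50
Leader has first-mover advantage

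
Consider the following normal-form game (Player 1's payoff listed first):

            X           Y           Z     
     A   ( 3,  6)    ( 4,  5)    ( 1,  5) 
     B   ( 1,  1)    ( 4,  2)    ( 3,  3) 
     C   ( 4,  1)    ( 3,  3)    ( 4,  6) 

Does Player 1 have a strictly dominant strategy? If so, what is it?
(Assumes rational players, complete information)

No strictly dominant strategy exists for Player 1

Work:
A strategy strictly dominates another if it gives a strictly higher payoff against every opponent action. Compare each pair of P1's strategies column-by-column:
  A vs B: [3 vs 1, 4 vs 4, 1 vs 3] → A does not strictly dominate B (column Y: 4 ≤ 4)
  A vs C: [3 vs 4, 4 vs 3, 1 vs 4] → A does not strictly dominate C (column X: 3 ≤ 4)
  B vs A: [1 vs 3, 4 vs 4, 3 vs 1] → B does not strictly dominate A (column X: 1 ≤ 3)
  B vs C: [1 vs 4, 4 vs 3, 3 vs 4] → B does not strictly dominate C (column X: 1 ≤ 4)
  C vs A: [4 vs 3, 3 vs 4, 4 vs 1] → C does not strictly dominate A (column Y: 3 ≤ 4)
  C vs B: [4 vs 1, 3 vs 4, 4 vs 3] → C does not strictly dominate B (column Y: 3 ≤ 4)
No single strategy strictly dominates all others → no strictly dominant strategy.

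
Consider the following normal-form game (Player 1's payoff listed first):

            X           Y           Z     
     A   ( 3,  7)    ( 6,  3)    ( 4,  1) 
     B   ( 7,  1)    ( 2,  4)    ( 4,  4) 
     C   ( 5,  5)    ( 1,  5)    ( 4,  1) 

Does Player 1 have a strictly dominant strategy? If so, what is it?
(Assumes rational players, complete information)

No strictly dominant strategy exists for Player 1

Work:
A strategy strictly dominates another if it gives a strictly higher payoff against every opponent action. Compare each pair of P1's strategies column-by-column:
  A vs B: [3 vs 7, 6 vs 2, 4 vs 4] → A does not strictly dominate B (column X: 3 ≤ 7)
  A vs C: [3 vs 5, 6 vs 1, 4 vs 4] → A does not strictly dominate C (column X: 3 ≤ 5)
  B vs A: [7 vs 3, 2 vs 6, 4 vs 4] → B does not strictly dominate A (column Y: 2 ≤ 6)
  B vs C: [7 vs 5, 2 vs 1, 4 vs 4] → B does not strictly dominate C (column Z: 4 ≤ 4)
  C vs A: [5 vs 3, 1 vs 6, 4 vs 4] → C does not strictly dominate A (column Y: 1 ≤ 6)
  C vs B: [5 vs 7, 1 vs 2, 4 vs 4] → C does not strictly dominate B (column X: 5 ≤ 7)
No single strategy strictly dominates all others → no strictly dominant strategy.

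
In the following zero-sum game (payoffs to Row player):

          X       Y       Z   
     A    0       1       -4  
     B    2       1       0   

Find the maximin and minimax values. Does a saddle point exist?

Maximin = 0, Minimax = 0, Saddle: True

Work:
Row minimums: [-4, 0] → maximin = 0
Column maximums: [2, 1, 0] → minimax = 0
Saddle point exists! Game value = 0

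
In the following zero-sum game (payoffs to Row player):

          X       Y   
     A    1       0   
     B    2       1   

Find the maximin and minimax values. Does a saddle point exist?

Maximin = 1, Minimax = 1, Saddle: True

Work:
Row minimums: [0, 1] → maximin = 1
Column maximums: [2, 1] → minimax = 1
Saddle point exists! Game value = 1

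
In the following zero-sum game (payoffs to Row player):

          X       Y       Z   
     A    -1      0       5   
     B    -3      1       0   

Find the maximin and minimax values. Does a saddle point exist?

Maximin = -1, Minimax = -1, Saddle: True

Work:
Row minimums: [-1, -3] → maximin = -1
Column maximums: [-1, 1, 5] → minimax = -1
Saddle point exists! Game value = -1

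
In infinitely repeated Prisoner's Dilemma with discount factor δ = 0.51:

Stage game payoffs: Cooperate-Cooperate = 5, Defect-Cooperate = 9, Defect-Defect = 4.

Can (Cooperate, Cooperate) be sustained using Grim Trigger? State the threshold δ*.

δ* = 0.8; since δ = 0.51 < 0.8, cooperation cannot be sustained

Work:
For Grim Trigger:
Cooperate forever: 5/(1-δ)
Defect then punished: 9 + 4·δ/(1-δ)
Need: 5/(1-δ) ≥ 9 + 4·δ/(1-δ)
Solving: δ ≥ (T-R)/(T-P) = (9-5)/(9-4) = 0.8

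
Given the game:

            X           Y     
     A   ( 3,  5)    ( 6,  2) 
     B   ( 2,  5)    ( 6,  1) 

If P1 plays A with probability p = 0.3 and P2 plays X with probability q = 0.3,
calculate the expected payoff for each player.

E[P1] = 4.89, E[P2] = 2.41

Work:
E[P1] = p·q·π₁(A,X) + p·(1-q)·π₁(A,Y) + (1-p)·q·π₁(B,X) + (1-p)·(1-q)·π₁(B,Y)
= 0.3·0.3·3 + 0.3·0.7·6 + 0.7·0.3·2 + 0.7·0.7·6
= 4.89

E[P2] = 2.41 (similar calculation)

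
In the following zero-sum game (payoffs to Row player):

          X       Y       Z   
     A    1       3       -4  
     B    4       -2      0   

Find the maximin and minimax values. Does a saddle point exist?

Maximin = -2, Minimax = 0, Saddle: False

Work:
Row minimums: [-4, -2] → maximin = -2
Column maximums: [4, 3, 0] → minimax = 0
No saddle point (maximin ≠ minimax). Mixed strategy needed.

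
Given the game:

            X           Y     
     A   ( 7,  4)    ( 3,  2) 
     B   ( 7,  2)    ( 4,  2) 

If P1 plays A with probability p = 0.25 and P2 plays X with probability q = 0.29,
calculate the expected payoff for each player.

E[P1] = 4.6925, E[P2] = 2.145

Work:
E[P1] = p·q·π₁(A,X) + p·(1-q)·π₁(A,Y) + (1-p)·q·π₁(B,X) + (1-p)·(1-q)·π₁(B,Y)
= 0.25·0.29·7 + 0.25·0.71·3 + 0.75·0.29·7 + 0.75·0.71·4
= 4.6925

E[P2] = 2.145 (similar calculation)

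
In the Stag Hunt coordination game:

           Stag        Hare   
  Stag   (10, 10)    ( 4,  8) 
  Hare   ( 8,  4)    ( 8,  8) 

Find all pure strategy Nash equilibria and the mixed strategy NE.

Pure NE: (Stag, Stag) and (Hare, Hare); Mixed NE: p = 0.6667, q = 0.6667

Work:
Check pure NE:
(Stag, Stag): (10, 10) - no unilateral deviation beneficial
(Hare, Hare): (8, 8) - no unilateral deviation beneficial
Mixed NE: P1 plays Stag with p = 0.6667, P2 plays Stag with q = 0.6667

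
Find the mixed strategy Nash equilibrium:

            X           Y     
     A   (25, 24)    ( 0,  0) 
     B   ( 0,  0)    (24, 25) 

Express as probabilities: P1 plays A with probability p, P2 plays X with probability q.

p = 0.5102, q = 0.4898

Work:
Find probabilities that make opponent indifferent:
P2 chooses q to make P1 indifferent between A and B
P1 chooses p to make P2 indifferent between X and Y
Mixed NE: P1 plays (A: 0.5102, B: 0.4898), P2 plays (X: 0.4898, Y: 0.5102)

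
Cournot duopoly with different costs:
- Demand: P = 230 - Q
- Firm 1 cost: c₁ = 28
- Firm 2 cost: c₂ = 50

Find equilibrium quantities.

q₁* = 74.67, q₂* = 52.67

Work:
Reaction: q₁ = (230 - 28 - q₂)/2
Reaction: q₂ = (230 - 50 - q₁)/2
Solve simultaneously:
q₁* = (230 - 2×28 + 50)/3 = 74.67
q₂* = (230 - 2×50 + 28)/3 = 52.67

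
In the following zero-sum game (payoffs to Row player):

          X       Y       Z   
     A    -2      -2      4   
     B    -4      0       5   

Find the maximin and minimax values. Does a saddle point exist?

Maximin = -2, Minimax = -2, Saddle: True

Work:
Row minimums: [-2, -4] → maximin = -2
Column maximums: [-2, 0, 5] → minimax = -2
Saddle point exists! Game value = -2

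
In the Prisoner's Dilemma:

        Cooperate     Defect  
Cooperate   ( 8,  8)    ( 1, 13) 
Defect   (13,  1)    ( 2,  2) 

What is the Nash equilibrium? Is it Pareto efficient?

(Defect, Defect) is NE; not Pareto efficient

Work:
Defect dominates Cooperate for both players:
If P2 cooperates: Defect (13) > Cooperate (8)
If P2 defects: Defect (2) > Cooperate (1)
NE: (Defect, Defect) with payoff (2, 2)
But (Cooperate, Cooperate) = (8, 8) Pareto dominates (2, 2)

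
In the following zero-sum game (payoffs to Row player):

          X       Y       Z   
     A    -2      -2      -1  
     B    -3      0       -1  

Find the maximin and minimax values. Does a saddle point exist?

Maximin = -2, Minimax = -2, Saddle: True

Work:
Row minimums: [-2, -3] → maximin = -2
Column maximums: [-2, 0, -1] → minimax = -2
Saddle point exists! Game value = -2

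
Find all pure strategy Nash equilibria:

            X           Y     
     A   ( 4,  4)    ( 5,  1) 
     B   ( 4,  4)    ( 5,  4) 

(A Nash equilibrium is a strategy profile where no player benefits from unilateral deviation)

Nash equilibrium: (A, X), (B, X), (B, Y)

Work:
Best responses:
  P1 vs X: payoffs [4, 4] → best response A/B (payoff 4)
  P1 vs Y: payoffs [5, 5] → best response A/B (payoff 5)
  P2 vs A: payoffs [4, 1] → best response X (payoff 4)
  P2 vs B: payoffs [4, 4] → best response X/Y (payoff 4)
Mutual best responses: (A,X), (B,X), (B,Y) → Nash equilibria.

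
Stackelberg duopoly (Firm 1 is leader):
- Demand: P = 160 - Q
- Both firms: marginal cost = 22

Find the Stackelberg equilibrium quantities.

q₁* (leader) = 69.0, q₂* (follower) = 34.5

Work:
Follower's reaction: q₂ = (a - c - q₁)/2
Leader substitutes: π₁ = q₁·(a - q₁ - (a-c-q₁)/2 - c)
FOC: q₁* = (160 - 22)/2 = 69.00
Then: q₂* = (160 - 22 - 69.0)/2 = 34.50
Leader has first-mover advantage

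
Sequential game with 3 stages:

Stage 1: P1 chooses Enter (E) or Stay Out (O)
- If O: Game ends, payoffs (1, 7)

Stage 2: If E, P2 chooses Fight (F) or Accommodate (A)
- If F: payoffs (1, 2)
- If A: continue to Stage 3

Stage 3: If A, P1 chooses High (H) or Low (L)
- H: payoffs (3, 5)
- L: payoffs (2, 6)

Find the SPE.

SPE: (E, A, H); Outcome (3, 5)

Work:
Stage 3: P1 chooses H (3 vs 2)
Stage 2: P2: F->2, A->5 (anticipating H). Choose A
Stage 1: P1: O->1, E->3 (anticipating A, H). Choose E
SPE path: E -> A -> H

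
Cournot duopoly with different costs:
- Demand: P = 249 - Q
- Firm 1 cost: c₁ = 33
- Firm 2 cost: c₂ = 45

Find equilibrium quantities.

q₁* = 76.0, q₂* = 64.0

Work:
Reaction: q₁ = (249 - 33 - q₂)/2
Reaction: q₂ = (249 - 45 - q₁)/2
Solve simultaneously:
q₁* = (249 - 2×33 + 45)/3 = 76.0
q₂* = (249 - 2×45 + 33)/3 = 64.0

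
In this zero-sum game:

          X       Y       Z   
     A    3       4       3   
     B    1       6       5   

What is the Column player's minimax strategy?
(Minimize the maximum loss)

Column should play X, value = 3

Work:
Column player minimizes Row's maximum payoff:
Column X: max payoff to Row = 3
Column Y: max payoff to Row = 6
Column Z: max payoff to Row = 5
Minimum is 3, achieved by column X.
Minimax strategy: X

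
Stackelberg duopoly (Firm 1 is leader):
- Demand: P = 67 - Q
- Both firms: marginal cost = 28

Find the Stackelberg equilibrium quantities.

q₁* (leader) = 19.5, q₂* (follower) = 9.75

Work:
Follower's reaction: q₂ = (a - c - q₁)/2
Leader substitutes: π₁ = q₁·(a - q₁ - (a-c-q₁)/2 - c)
FOC: q₁* = (67 - 28)/2 = 19.50
Then: q₂* = (67 - 28 - 19.5)/2 = 9.75
Leader has first-mover advantage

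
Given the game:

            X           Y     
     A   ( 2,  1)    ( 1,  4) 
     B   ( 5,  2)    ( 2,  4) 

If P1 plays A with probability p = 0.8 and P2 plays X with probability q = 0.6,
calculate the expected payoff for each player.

E[P1] = 2.04, E[P2] = 2.32

Work:
E[P1] = p·q·π₁(A,X) + p·(1-q)·π₁(A,Y) + (1-p)·q·π₁(B,X) + (1-p)·(1-q)·π₁(B,Y)
= 0.8·0.6·2 + 0.8·0.4·1 + 0.2·0.6·5 + 0.2·0.4·2
= 2.04

E[P2] = 2.32 (similar calculation)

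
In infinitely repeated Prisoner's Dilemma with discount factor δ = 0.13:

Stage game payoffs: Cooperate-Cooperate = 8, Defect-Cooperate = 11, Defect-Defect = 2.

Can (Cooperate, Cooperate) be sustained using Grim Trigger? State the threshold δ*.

δ* = 0.3333; since δ = 0.13 < 0.3333, cooperation cannot be sustained

Work:
For Grim Trigger:
Cooperate forever: 8/(1-δ)
Defect then punished: 11 + 2·δ/(1-δ)
Need: 8/(1-δ) ≥ 11 + 2·δ/(1-δ)
Solving: δ ≥ (T-R)/(T-P) = (11-8)/(11-2) = 0.3333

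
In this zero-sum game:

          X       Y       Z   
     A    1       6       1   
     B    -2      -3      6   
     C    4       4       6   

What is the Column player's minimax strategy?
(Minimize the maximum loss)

Column should play X, value = 4

Work:
Column player minimizes Row's maximum payoff:
Column X: max payoff to Row = 4
Column Y: max payoff to Row = 6
Column Z: max payoff to Row = 6
Minimum is 4, achieved by column X.
Minimax strategy: X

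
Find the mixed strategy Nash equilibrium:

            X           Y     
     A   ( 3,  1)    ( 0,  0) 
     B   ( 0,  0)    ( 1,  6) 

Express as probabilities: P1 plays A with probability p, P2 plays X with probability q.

p = 0.8571, q = 0.25

Work:
Find probabilities that make opponent indifferent:
P2 chooses q to make P1 indifferent between A and B
P1 chooses p to make P2 indifferent between X and Y
Mixed NE: P1 plays (A: 0.8571, B: 0.1429), P2 plays (X: 0.25, Y: 0.75)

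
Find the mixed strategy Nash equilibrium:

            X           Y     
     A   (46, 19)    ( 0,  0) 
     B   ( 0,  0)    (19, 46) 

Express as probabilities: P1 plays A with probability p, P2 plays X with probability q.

p = 0.7077, q = 0.2923

Work:
Find probabilities that make opponent indifferent:
P2 chooses q to make P1 indifferent between A and B
P1 chooses p to make P2 indifferent between X and Y
Mixed NE: P1 plays (A: 0.7077, B: 0.2923), P2 plays (X: 0.2923, Y: 0.7077)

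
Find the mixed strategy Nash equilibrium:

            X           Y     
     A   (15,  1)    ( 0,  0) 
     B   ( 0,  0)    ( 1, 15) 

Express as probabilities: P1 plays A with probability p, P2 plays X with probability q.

p = 0.9375, q = 0.0625

Work:
Find probabilities that make opponent indifferent:
P2 chooses q to make P1 indifferent between A and B
P1 chooses p to make P2 indifferent between X and Y
Mixed NE: P1 plays (A: 0.9375, B: 0.0625), P2 plays (X: 0.0625, Y: 0.9375)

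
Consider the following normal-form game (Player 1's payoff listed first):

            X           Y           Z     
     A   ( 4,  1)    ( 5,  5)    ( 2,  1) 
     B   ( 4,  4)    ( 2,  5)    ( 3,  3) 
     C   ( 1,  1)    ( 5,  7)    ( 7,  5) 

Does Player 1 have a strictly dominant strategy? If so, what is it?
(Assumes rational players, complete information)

No strictly dominant strategy exists for Player 1

Work:
A strategy strictly dominates another if it gives a strictly higher payoff against every opponent action. Compare each pair of P1's strategies column-by-column:
  A vs B: [4 vs 4, 5 vs 2, 2 vs 3] → A does not strictly dominate B (column X: 4 ≤ 4)
  A vs C: [4 vs 1, 5 vs 5, 2 vs 7] → A does not strictly dominate C (column Y: 5 ≤ 5)
  B vs A: [4 vs 4, 2 vs 5, 3 vs 2] → B does not strictly dominate A (column X: 4 ≤ 4)
  B vs C: [4 vs 1, 2 vs 5, 3 vs 7] → B does not strictly dominate C (column Y: 2 ≤ 5)
  C vs A: [1 vs 4, 5 vs 5, 7 vs 2] → C does not strictly dominate A (column X: 1 ≤ 4)
  C vs B: [1 vs 4, 5 vs 2, 7 vs 3] → C does not strictly dominate B (column X: 1 ≤ 4)
No single strategy strictly dominates all others → no strictly dominant strategy.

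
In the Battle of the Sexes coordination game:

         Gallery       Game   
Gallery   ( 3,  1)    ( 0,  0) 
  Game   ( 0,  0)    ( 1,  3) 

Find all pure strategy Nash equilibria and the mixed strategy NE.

Pure NE: (Gallery, Gallery) and (Game, Game); Mixed NE: p = 0.75, q = 0.25

Work:
Check pure NE:
(Gallery, Gallery): (3, 1) - no unilateral deviation beneficial
(Game, Game): (1, 3) - no unilateral deviation beneficial
Mixed NE: P1 plays Gallery with p = 0.75, P2 plays Gallery with q = 0.25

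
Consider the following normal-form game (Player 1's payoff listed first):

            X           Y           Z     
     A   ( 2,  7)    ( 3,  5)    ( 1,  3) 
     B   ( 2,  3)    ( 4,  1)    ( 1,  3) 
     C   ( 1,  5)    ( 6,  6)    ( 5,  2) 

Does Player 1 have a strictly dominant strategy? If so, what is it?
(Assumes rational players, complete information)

No strictly dominant strategy exists for Player 1

Work:
A strategy strictly dominates another if it gives a strictly higher payoff against every opponent action. Compare each pair of P1's strategies column-by-column:
  A vs B: [2 vs 2, 3 vs 4, 1 vs 1] → A does not strictly dominate B (column X: 2 ≤ 2)
  A vs C: [2 vs 1, 3 vs 6, 1 vs 5] → A does not strictly dominate C (column Y: 3 ≤ 6)
  B vs A: [2 vs 2, 4 vs 3, 1 vs 1] → B does not strictly dominate A (column X: 2 ≤ 2)
  B vs C: [2 vs 1, 4 vs 6, 1 vs 5] → B does not strictly dominate C (column Y: 4 ≤ 6)
  C vs A: [1 vs 2, 6 vs 3, 5 vs 1] → C does not strictly dominate A (column X: 1 ≤ 2)
  C vs B: [1 vs 2, 6 vs 4, 5 vs 1] → C does not strictly dominate B (column X: 1 ≤ 2)
No single strategy strictly dominates all others → no strictly dominant strategy.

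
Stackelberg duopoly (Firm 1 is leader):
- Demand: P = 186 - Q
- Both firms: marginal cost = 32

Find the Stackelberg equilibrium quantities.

q₁* (leader) = 77.0, q₂* (follower) = 38.5

Work:
Follower's reaction: q₂ = (a - c - q₁)/2
Leader substitutes: π₁ = q₁·(a - q₁ - (a-c-q₁)/2 - c)
FOC: q₁* = (186 - 32)/2 = 77.00
Then: q₂* = (186 - 32 - 77.0)/2 = 38.50
Leader has first-mover advantage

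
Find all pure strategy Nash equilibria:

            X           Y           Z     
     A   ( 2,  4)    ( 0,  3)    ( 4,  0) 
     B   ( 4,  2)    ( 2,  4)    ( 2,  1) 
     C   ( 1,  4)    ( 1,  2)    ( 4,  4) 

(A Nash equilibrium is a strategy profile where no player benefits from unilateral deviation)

Nash equilibrium: (B, Y), (C, Z)

Work:
Best responses:
  P1 vs X: payoffs [2, 4, 1] → best response B (payoff 4)
  P1 vs Y: payoffs [0, 2, 1] → best response B (payoff 2)
  P1 vs Z: payoffs [4, 2, 4] → best response A/C (payoff 4)
  P2 vs A: payoffs [4, 3, 0] → best response X (payoff 4)
  P2 vs B: payoffs [2, 4, 1] → best response Y (payoff 4)
  P2 vs C: payoffs [4, 2, 4] → best response X/Z (payoff 4)
Mutual best responses: (B,Y), (C,Z) → Nash equilibria.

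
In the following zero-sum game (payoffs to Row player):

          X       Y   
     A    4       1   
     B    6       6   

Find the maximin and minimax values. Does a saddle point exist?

Maximin = 6, Minimax = 6, Saddle: True

Work:
Row minimums: [1, 6] → maximin = 6
Column maximums: [6, 6] → minimax = 6
Saddle point exists! Game value = 6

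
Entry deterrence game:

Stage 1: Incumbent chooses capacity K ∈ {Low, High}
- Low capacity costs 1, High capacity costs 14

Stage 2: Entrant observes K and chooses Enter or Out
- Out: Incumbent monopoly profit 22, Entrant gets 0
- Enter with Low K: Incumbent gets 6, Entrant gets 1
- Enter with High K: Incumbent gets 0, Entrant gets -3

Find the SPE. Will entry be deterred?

SPE: (High, Enter|Low, Out|High); Entry deterred. Incumbent net profit = 8

Work:
After Low K: Entrant enters (1 > 0)
After High K: Entrant stays out (-3 < 0)
Incumbent: Low → 6−1=5, High → 22−14=8
Incumbent chooses High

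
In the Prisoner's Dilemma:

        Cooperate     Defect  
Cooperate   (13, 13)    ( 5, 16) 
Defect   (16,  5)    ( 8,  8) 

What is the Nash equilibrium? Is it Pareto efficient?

(Defect, Defect) is NE; not Pareto efficient

Work:
Defect dominates Cooperate for both players:
If P2 cooperates: Defect (16) > Cooperate (13)
If P2 defects: Defect (8) > Cooperate (5)
NE: (Defect, Defect) with payoff (8, 8)
But (Cooperate, Cooperate) = (13, 13) Pareto dominates (8, 8)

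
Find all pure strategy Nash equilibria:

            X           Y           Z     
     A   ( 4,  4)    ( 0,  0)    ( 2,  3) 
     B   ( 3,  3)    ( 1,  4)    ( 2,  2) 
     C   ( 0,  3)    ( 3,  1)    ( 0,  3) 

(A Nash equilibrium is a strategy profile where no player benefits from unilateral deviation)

Nash equilibrium: (A, X)

Work:
Best responses:
  P1 vs X: payoffs [4, 3, 0] → best response A (payoff 4)
  P1 vs Y: payoffs [0, 1, 3] → best response C (payoff 3)
  P1 vs Z: payoffs [2, 2, 0] → best response A/B (payoff 2)
  P2 vs A: payoffs [4, 0, 3] → best response X (payoff 4)
  P2 vs B: payoffs [3, 4, 2] → best response Y (payoff 4)
  P2 vs C: payoffs [3, 1, 3] → best response X/Z (payoff 3)
Mutual best responses: (A,X) → Nash equilibria.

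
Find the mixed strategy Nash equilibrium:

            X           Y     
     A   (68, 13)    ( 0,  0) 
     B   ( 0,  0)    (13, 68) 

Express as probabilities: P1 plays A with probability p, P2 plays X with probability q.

p = 0.8395, q = 0.1605

Work:
Find probabilities that make opponent indifferent:
P2 chooses q to make P1 indifferent between A and B
P1 chooses p to make P2 indifferent between X and Y
Mixed NE: P1 plays (A: 0.8395, B: 0.1605), P2 plays (X: 0.1605, Y: 0.8395)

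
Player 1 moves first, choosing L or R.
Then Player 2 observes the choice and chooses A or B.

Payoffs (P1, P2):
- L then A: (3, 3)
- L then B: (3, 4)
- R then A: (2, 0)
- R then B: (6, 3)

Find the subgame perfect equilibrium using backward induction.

P1 plays R, P2 plays B after L and B after R; Payoff (6, 3)

Work:
Backward induction:
After L: P2 chooses B → P1 gets 3
After R: P2 chooses B → P1 gets 6
P1 chooses R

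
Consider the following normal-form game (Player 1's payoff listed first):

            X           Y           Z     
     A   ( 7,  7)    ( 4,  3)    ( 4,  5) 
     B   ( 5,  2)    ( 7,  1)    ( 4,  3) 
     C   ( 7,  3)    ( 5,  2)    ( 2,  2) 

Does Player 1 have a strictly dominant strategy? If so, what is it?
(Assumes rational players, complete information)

No strictly dominant strategy exists for Player 1

Work:
A strategy strictly dominates another if it gives a strictly higher payoff against every opponent action. Compare each pair of P1's strategies column-by-column:
  A vs B: [7 vs 5, 4 vs 7, 4 vs 4] → A does not strictly dominate B (column Y: 4 ≤ 7)
  A vs C: [7 vs 7, 4 vs 5, 4 vs 2] → A does not strictly dominate C (column X: 7 ≤ 7)
  B vs A: [5 vs 7, 7 vs 4, 4 vs 4] → B does not strictly dominate A (column X: 5 ≤ 7)
  B vs C: [5 vs 7, 7 vs 5, 4 vs 2] → B does not strictly dominate C (column X: 5 ≤ 7)
  C vs A: [7 vs 7, 5 vs 4, 2 vs 4] → C does not strictly dominate A (column X: 7 ≤ 7)
  C vs B: [7 vs 5, 5 vs 7, 2 vs 4] → C does not strictly dominate B (column Y: 5 ≤ 7)
No single strategy strictly dominates all others → no strictly dominant strategy.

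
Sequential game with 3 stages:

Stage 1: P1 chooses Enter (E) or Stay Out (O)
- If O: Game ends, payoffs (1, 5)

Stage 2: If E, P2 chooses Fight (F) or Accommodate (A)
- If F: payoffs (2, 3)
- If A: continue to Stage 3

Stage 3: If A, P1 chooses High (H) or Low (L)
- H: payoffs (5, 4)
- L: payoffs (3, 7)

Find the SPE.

SPE: (E, A, H); Outcome (5, 4)

Work:
Stage 3: P1 chooses H (5 vs 3)
Stage 2: P2: F->3, A->4 (anticipating H). Choose A
Stage 1: P1: O->1, E->5 (anticipating A, H). Choose E
SPE path: E -> A -> H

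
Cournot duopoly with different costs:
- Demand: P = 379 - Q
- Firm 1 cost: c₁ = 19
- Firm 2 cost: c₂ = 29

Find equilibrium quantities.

q₁* = 123.33, q₂* = 113.33

Work:
Reaction: q₁ = (379 - 19 - q₂)/2
Reaction: q₂ = (379 - 29 - q₁)/2
Solve simultaneously:
q₁* = (379 - 2×19 + 29)/3 = 123.33
q₂* = (379 - 2×29 + 19)/3 = 113.33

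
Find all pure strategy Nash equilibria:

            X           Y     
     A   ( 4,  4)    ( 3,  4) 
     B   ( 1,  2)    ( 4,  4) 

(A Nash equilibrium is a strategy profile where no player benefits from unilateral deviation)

Nash equilibrium: (A, X), (B, Y)

Work:
Best responses:
  P1 vs X: payoffs [4, 1] → best response A (payoff 4)
  P1 vs Y: payoffs [3, 4] → best response B (payoff 4)
  P2 vs A: payoffs [4, 4] → best response X/Y (payoff 4)
  P2 vs B: payoffs [2, 4] → best response Y (payoff 4)
Mutual best responses: (A,X), (B,Y) → Nash equilibria.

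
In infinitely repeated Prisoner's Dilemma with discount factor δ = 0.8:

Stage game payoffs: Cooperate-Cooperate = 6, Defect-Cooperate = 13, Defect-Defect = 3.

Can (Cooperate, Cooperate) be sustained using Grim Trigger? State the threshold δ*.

δ* = 0.7; since δ = 0.8 ≥ 0.7, cooperation can be sustained

Work:
For Grim Trigger:
Cooperate forever: 6/(1-δ)
Defect then punished: 13 + 3·δ/(1-δ)
Need: 6/(1-δ) ≥ 13 + 3·δ/(1-δ)
Solving: δ ≥ (T-R)/(T-P) = (13-6)/(13-3) = 0.7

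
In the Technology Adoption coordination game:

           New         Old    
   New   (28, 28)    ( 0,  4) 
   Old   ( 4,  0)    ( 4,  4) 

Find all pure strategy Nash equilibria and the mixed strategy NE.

Pure NE: (New, New) and (Old, Old); Mixed NE: p = 0.1429, q = 0.1429

Work:
Check pure NE:
(New, New): (28, 28) - no unilateral deviation beneficial
(Old, Old): (4, 4) - no unilateral deviation beneficial
Mixed NE: P1 plays New with p = 0.1429, P2 plays New with q = 0.1429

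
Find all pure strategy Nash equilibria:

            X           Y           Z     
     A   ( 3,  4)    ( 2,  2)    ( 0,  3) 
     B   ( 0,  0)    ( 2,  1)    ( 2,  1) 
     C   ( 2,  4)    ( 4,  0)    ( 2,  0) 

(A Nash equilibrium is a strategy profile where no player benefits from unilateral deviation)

Nash equilibrium: (A, X), (B, Z)

Work:
Best responses:
  P1 vs X: payoffs [3, 0, 2] → best response A (payoff 3)
  P1 vs Y: payoffs [2, 2, 4] → best response C (payoff 4)
  P1 vs Z: payoffs [0, 2, 2] → best response B/C (payoff 2)
  P2 vs A: payoffs [4, 2, 3] → best response X (payoff 4)
  P2 vs B: payoffs [0, 1, 1] → best response Y/Z (payoff 1)
  P2 vs C: payoffs [4, 0, 0] → best response X (payoff 4)
Mutual best responses: (A,X), (B,Z) → Nash equilibria.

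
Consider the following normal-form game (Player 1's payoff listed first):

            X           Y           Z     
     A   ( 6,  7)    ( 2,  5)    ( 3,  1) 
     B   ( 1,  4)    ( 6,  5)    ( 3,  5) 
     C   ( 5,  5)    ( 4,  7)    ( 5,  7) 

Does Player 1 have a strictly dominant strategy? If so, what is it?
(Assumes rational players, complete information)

No strictly dominant strategy exists for Player 1

Work:
A strategy strictly dominates another if it gives a strictly higher payoff against every opponent action. Compare each pair of P1's strategies column-by-column:
  A vs B: [6 vs 1, 2 vs 6, 3 vs 3] → A does not strictly dominate B (column Y: 2 ≤ 6)
  A vs C: [6 vs 5, 2 vs 4, 3 vs 5] → A does not strictly dominate C (column Y: 2 ≤ 4)
  B vs A: [1 vs 6, 6 vs 2, 3 vs 3] → B does not strictly dominate A (column X: 1 ≤ 6)
  B vs C: [1 vs 5, 6 vs 4, 3 vs 5] → B does not strictly dominate C (column X: 1 ≤ 5)
  C vs A: [5 vs 6, 4 vs 2, 5 vs 3] → C does not strictly dominate A (column X: 5 ≤ 6)
  C vs B: [5 vs 1, 4 vs 6, 5 vs 3] → C does not strictly dominate B (column Y: 4 ≤ 6)
No single strategy strictly dominates all others → no strictly dominant strategy.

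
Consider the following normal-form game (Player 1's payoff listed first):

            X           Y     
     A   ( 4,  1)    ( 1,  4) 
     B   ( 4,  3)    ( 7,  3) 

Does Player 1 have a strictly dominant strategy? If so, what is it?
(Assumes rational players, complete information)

No strictly dominant strategy exists for Player 1

Work:
A strategy strictly dominates another if it gives a strictly higher payoff against every opponent action. Compare each pair of P1's strategies column-by-column:
  A vs B: [4 vs 4, 1 vs 7] → A does not strictly dominate B (column X: 4 ≤ 4)
  B vs A: [4 vs 4, 7 vs 1] → B does not strictly dominate A (column X: 4 ≤ 4)
No single strategy strictly dominates all others → no strictly dominant strategy.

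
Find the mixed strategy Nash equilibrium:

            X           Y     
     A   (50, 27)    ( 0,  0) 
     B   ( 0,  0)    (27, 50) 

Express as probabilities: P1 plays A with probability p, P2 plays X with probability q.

p = 0.6494, q = 0.3506

Work:
Find probabilities that make opponent indifferent:
P2 chooses q to make P1 indifferent between A and B
P1 chooses p to make P2 indifferent between X and Y
Mixed NE: P1 plays (A: 0.6494, B: 0.3506), P2 plays (X: 0.3506, Y: 0.6494)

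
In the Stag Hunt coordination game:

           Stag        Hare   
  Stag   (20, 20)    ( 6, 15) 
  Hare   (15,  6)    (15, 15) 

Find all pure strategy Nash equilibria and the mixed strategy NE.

Pure NE: (Stag, Stag) and (Hare, Hare); Mixed NE: p = 0.6429, q = 0.6429

Work:
Check pure NE:
(Stag, Stag): (20, 20) - no unilateral deviation beneficial
(Hare, Hare): (15, 15) - no unilateral deviation beneficial
Mixed NE: P1 plays Stag with p = 0.6429, P2 plays Stag with q = 0.6429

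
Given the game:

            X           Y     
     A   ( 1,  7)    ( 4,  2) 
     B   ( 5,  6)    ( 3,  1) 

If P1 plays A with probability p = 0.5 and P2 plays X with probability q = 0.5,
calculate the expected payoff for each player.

E[P1] = 3.25, E[P2] = 4.0

Work:
E[P1] = p·q·π₁(A,X) + p·(1-q)·π₁(A,Y) + (1-p)·q·π₁(B,X) + (1-p)·(1-q)·π₁(B,Y)
= 0.5·0.5·1 + 0.5·0.5·4 + 0.5·0.5·5 + 0.5·0.5·3
= 3.25

E[P2] = 4.0 (similar calculation)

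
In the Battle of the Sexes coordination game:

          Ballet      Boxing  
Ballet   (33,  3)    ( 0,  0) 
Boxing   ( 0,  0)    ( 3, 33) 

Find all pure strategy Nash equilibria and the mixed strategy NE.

Pure NE: (Ballet, Ballet) and (Boxing, Boxing); Mixed NE: p = 0.9167, q = 0.0833

Work:
Check pure NE:
(Ballet, Ballet): (33, 3) - no unilateral deviation beneficial
(Boxing, Boxing): (3, 33) - no unilateral deviation beneficial
Mixed NE: P1 plays Ballet with p = 0.9167, P2 plays Ballet with q = 0.0833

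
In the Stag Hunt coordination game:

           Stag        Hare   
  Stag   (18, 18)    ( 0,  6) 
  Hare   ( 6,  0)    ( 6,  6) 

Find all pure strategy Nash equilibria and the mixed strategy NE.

Pure NE: (Stag, Stag) and (Hare, Hare); Mixed NE: p = 0.3333, q = 0.3333

Work:
Check pure NE:
(Stag, Stag): (18, 18) - no unilateral deviation beneficial
(Hare, Hare): (6, 6) - no unilateral deviation beneficial
Mixed NE: P1 plays Stag with p = 0.3333, P2 plays Stag with q = 0.3333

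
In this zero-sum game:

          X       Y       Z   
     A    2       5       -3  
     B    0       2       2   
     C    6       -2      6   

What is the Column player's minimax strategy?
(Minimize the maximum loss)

Column should play Y, value = 5

Work:
Column player minimizes Row's maximum payoff:
Column X: max payoff to Row = 6
Column Y: max payoff to Row = 5
Column Z: max payoff to Row = 6
Minimum is 5, achieved by column Y.
Minimax strategy: Y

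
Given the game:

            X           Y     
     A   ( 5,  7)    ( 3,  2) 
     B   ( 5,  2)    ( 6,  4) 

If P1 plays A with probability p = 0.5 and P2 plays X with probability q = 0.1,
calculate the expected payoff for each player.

E[P1] = 4.55, E[P2] = 3.15

Work:
E[P1] = p·q·π₁(A,X) + p·(1-q)·π₁(A,Y) + (1-p)·q·π₁(B,X) + (1-p)·(1-q)·π₁(B,Y)
= 0.5·0.1·5 + 0.5·0.9·3 + 0.5·0.1·5 + 0.5·0.9·6
= 4.55

E[P2] = 3.15 (similar calculation)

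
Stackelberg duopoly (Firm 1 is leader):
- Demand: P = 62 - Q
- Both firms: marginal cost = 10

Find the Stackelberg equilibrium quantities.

q₁* (leader) = 26.0, q₂* (follower) = 13.0

Work:
Follower's reaction: q₂ = (a - c - q₁)/2
Leader substitutes: π₁ = q₁·(a - q₁ - (a-c-q₁)/2 - c)
FOC: q₁* = (62 - 10)/2 = 26.00
Then: q₂* = (62 - 10 - 26.0)/2 = 13.00
Leader has first-mover advantage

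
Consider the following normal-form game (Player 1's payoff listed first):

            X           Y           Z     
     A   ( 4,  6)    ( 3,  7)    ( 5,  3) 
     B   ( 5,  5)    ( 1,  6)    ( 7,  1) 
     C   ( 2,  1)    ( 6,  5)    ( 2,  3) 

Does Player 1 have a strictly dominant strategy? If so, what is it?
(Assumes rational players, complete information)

No strictly dominant strategy exists for Player 1

Work:
A strategy strictly dominates another if it gives a strictly higher payoff against every opponent action. Compare each pair of P1's strategies column-by-column:
  A vs B: [4 vs 5, 3 vs 1, 5 vs 7] → A does not strictly dominate B (column X: 4 ≤ 5)
  A vs C: [4 vs 2, 3 vs 6, 5 vs 2] → A does not strictly dominate C (column Y: 3 ≤ 6)
  B vs A: [5 vs 4, 1 vs 3, 7 vs 5] → B does not strictly dominate A (column Y: 1 ≤ 3)
  B vs C: [5 vs 2, 1 vs 6, 7 vs 2] → B does not strictly dominate C (column Y: 1 ≤ 6)
  C vs A: [2 vs 4, 6 vs 3, 2 vs 5] → C does not strictly dominate A (column X: 2 ≤ 4)
  C vs B: [2 vs 5, 6 vs 1, 2 vs 7] → C does not strictly dominate B (column X: 2 ≤ 5)
No single strategy strictly dominates all others → no strictly dominant strategy.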